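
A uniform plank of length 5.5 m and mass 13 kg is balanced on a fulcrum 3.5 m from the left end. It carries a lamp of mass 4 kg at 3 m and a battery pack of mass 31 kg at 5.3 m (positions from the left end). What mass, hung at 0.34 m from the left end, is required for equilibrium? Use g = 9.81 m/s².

Sum moments about the fulcrum (at 3.5 m from the left end) (the support reaction has zero arm there).
Beam weight: 13 × 9.81 = 127.5 N down at 2.75 m → arm 0.75 m, τ = 127.5 × 0.75 = 95.62 N·m counterclockwise.
Lamp: 4 × 9.81 = 39.24 N down at 3 m → arm 0.5 m, τ = 39.24 × 0.5 = 19.62 N·m counterclockwise.
Battery pack: 31 × 9.81 = 304.1 N down at 5.3 m → arm 1.8 m, τ = 304.1 × 1.8 = 547.4 N·m clockwise.
Net moment of known loads = 432.2 N·m clockwise.
An unknown mass m at 0.34 m has arm 3.16 m; its moment is m·g·3.16 counterclockwise.
For rotational equilibrium, m × 9.81 × 3.16 = 432.2, so m = 432.2 / (9.81 × 3.16) = 13.9 kg.

m ≈ 13.9 kg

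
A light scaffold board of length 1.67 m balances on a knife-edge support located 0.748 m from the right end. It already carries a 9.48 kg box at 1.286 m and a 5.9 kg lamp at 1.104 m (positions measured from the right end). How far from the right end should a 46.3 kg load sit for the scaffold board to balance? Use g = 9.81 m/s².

Taking torques about the knife-edge support (at 0.748 m from the right end):
Box: 9.48 × 9.81 = 93 N down at 1.286 m → arm 0.538 m, τ = 93 × 0.538 = 50.03 N·m counterclockwise.
Lamp: 5.9 × 9.81 = 57.88 N down at 1.104 m → arm 0.356 m, τ = 57.88 × 0.356 = 20.61 N·m counterclockwise.
Net moment of existing loads = 70.64 N·m counterclockwise.
The load weighs 46.3 × 9.81 = 454.2 N and must supply an equal clockwise moment, so its lever arm about the knife-edge support is 70.64 / 454.2 = 0.156 m.
That puts it at 0.748 − 0.156 = 0.592 m from the right end.

x ≈ 0.592 m from the right end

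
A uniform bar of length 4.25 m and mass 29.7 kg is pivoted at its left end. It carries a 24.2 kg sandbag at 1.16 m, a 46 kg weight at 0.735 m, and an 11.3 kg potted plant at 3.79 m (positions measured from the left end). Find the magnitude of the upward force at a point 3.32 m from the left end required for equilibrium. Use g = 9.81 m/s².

About the left end:
Beam weight: 29.7 × 9.81 = 291.4 N down at 2.125 m → arm 2.125 m, τ = 291.4 × 2.125 = 619.2 N·m clockwise.
Sandbag: 24.2 × 9.81 = 237.4 N down at 1.16 m → arm 1.16 m, τ = 237.4 × 1.16 = 275.4 N·m clockwise.
Weight: 46 × 9.81 = 451.3 N down at 0.735 m → arm 0.735 m, τ = 451.3 × 0.735 = 331.7 N·m clockwise.
Potted plant: 11.3 × 9.81 = 110.9 N down at 3.79 m → arm 3.79 m, τ = 110.9 × 3.79 = 420.3 N·m clockwise.
Net moment of the loads = 1647 N·m clockwise.
The upward force F acts at a point 3.32 m from the left end, arm 3.32 m, giving F × 3.32 counterclockwise.
For rotational equilibrium, F × 3.32 = 1647, so F = 1647 / 3.32 = 496 N.

F ≈ 496 N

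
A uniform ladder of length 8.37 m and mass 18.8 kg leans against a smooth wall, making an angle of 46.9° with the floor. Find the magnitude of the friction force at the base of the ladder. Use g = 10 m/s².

Choose the foot of the ladder as the axis so the floor normal and friction both act there and drop out.
Ladder weight 18.8×10 = 188 N acts at 4.185 m along the ladder; its horizontal arm is 4.185·cos46.9° = 2.86 m → τ = 537.7 N·m clockwise.
Wall normal N acts horizontally at the top; its moment arm is the height L sinθ = 8.37·sin46.9° = 6.111 m, counterclockwise.
For rotational equilibrium, N × 6.111 = 537.7, so N = 88 N.
ΣFx = 0: friction at the foot balances the wall's push, so f = N_wall = 88 N.

f ≈ 88 N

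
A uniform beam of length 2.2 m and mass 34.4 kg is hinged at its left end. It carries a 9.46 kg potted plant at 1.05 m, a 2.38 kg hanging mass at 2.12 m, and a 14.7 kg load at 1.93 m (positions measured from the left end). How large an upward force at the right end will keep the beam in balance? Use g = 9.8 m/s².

Take moments about the left end.
Beam weight: 34.4 × 9.8 = 337.1 N down at 1.1 m → arm 1.1 m, τ = 337.1 × 1.1 = 370.8 N·m clockwise.
Potted plant: 9.46 × 9.8 = 92.71 N down at 1.05 m → arm 1.05 m, τ = 92.71 × 1.05 = 97.35 N·m clockwise.
Hanging mass: 2.38 × 9.8 = 23.32 N down at 2.12 m → arm 2.12 m, τ = 23.32 × 2.12 = 49.44 N·m clockwise.
Load: 14.7 × 9.8 = 144.1 N down at 1.93 m → arm 1.93 m, τ = 144.1 × 1.93 = 278.1 N·m clockwise.
Net moment of the loads = 795.7 N·m clockwise.
The upward force F acts at the right end, arm 2.2 m, giving F × 2.2 counterclockwise.
Balancing moments: F × 2.2 = 795.7, giving F = 795.7 / 2.2 = 362 N.

F ≈ 362 N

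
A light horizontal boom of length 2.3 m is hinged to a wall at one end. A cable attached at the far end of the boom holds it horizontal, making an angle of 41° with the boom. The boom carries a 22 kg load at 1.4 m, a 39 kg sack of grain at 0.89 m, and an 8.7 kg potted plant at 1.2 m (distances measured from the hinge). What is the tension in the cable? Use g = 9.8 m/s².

Taking torques about the hinge:
Load: 22 × 9.8 = 215.6 N down at 1.4 m → arm 1.4 m, τ = 215.6 × 1.4 = 301.8 N·m clockwise.
Sack of grain: 39 × 9.8 = 382.2 N down at 0.89 m → arm 0.89 m, τ = 382.2 × 0.89 = 340.2 N·m clockwise.
Potted plant: 8.7 × 9.8 = 85.26 N down at 1.2 m → arm 1.2 m, τ = 85.26 × 1.2 = 102.3 N·m clockwise.
Total clockwise load moment = 744.3 N·m.
The cable tension T acts at 2.3 m; only its component perpendicular to the boom, T sinθ, produces torque. sin 41° = 0.6561.
Setting net torque to zero: T × 2.3 × 0.6561 = 744.3 → T = 744.3 / 1.509 = 493 N.

T ≈ 493 N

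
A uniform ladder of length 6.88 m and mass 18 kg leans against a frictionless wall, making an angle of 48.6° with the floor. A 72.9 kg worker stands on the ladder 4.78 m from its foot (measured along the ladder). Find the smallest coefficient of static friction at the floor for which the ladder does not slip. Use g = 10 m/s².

About the foot of the ladder:
Ladder weight 18×10 = 180 N acts at 3.44 m along the ladder; its horizontal arm is 3.44·cos48.6° = 2.275 m → τ = 409.5 N·m clockwise.
Worker: 72.9×10 = 729 N at 4.78 m → arm 3.161 m → τ = 2304 N·m clockwise.
Wall normal N acts horizontally at the top; its moment arm is the height L sinθ = 6.88·sin48.6° = 5.161 m, counterclockwise.
For rotational equilibrium, N × 5.161 = 2714, so N = 525.9 N.
ΣFx = 0 ⇒ f = N_wall = 525.9 N. ΣFy = 0 ⇒ N_floor = 909 N.
μ_min = f / N_floor = 525.9 / 909 = 0.579.

μ_min ≈ 0.579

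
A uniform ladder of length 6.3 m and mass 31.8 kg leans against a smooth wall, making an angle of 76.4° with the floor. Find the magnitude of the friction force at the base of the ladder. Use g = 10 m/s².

Sum moments about the foot of the ladder (the floor normal and friction both act there and drop out).
Ladder weight 31.8×10 = 318 N acts at 3.15 m along the ladder; its horizontal arm is 3.15·cos76.4° = 0.7407 m → τ = 235.5 N·m clockwise.
Wall normal N acts horizontally at the top; its moment arm is the height L sinθ = 6.3·sin76.4° = 6.123 m, counterclockwise.
For rotational equilibrium, N × 6.123 = 235.5, so N = 38.5 N.
ΣFx = 0: friction at the foot balances the wall's push, so f = N_wall = 38.5 N.

f ≈ 38.5 N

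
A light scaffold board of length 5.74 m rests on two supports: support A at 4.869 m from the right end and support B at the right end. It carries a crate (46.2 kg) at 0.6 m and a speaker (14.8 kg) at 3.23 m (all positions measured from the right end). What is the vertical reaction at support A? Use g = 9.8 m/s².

R_A ≈ 152 N

Sum moments about support B (its reaction then has zero moment arm).
Crate: 46.2 × 9.8 = 452.8 N down at 0.6 m → arm 0.6 m, τ = 452.8 × 0.6 = 271.7 N·m counterclockwise.
Speaker: 14.8 × 9.8 = 145 N down at 3.23 m → arm 3.23 m, τ = 145 × 3.23 = 468.4 N·m counterclockwise.
Net load moment about support B = 740.1 N·m counterclockwise.
Reaction R at support A is upward at 4.869 m, arm 4.869 m → moment R × 4.869 clockwise.
Στ = 0 ⇒ R × 4.869 = 740.1 ⇒ R = 152 N.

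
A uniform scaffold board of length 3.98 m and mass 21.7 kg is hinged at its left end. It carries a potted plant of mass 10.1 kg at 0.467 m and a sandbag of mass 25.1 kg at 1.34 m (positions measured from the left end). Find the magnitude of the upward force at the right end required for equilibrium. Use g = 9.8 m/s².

Taking torques about the left end:
Beam weight: 21.7 × 9.8 = 212.7 N down at 1.99 m → arm 1.99 m, τ = 212.7 × 1.99 = 423.3 N·m clockwise.
Potted plant: 10.1 × 9.8 = 98.98 N down at 0.467 m → arm 0.467 m, τ = 98.98 × 0.467 = 46.22 N·m clockwise.
Sandbag: 25.1 × 9.8 = 246 N down at 1.34 m → arm 1.34 m, τ = 246 × 1.34 = 329.6 N·m clockwise.
Net moment of the loads = 799.1 N·m clockwise.
The upward force F acts at the right end, arm 3.98 m, giving F × 3.98 counterclockwise.
Balancing moments: F × 3.98 = 799.1, giving F = 799.1 / 3.98 = 201 N.

F ≈ 201 N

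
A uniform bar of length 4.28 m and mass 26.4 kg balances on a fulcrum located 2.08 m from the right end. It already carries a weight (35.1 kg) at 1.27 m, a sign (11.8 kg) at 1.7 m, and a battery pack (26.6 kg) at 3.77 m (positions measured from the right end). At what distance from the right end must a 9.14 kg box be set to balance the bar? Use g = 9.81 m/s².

Take moments about the fulcrum (at 2.08 m from the right end).
Beam weight: 26.4 × 9.81 = 259 N down at 2.14 m → arm 0.06 m, τ = 259 × 0.06 = 15.54 N·m counterclockwise.
Weight: 35.1 × 9.81 = 344.3 N down at 1.27 m → arm 0.81 m, τ = 344.3 × 0.81 = 278.9 N·m clockwise.
Sign: 11.8 × 9.81 = 115.8 N down at 1.7 m → arm 0.38 m, τ = 115.8 × 0.38 = 44 N·m clockwise.
Battery pack: 26.6 × 9.81 = 260.9 N down at 3.77 m → arm 1.69 m, τ = 260.9 × 1.69 = 440.9 N·m counterclockwise.
Net moment of existing loads = 133.5 N·m counterclockwise.
The box weighs 9.14 × 9.81 = 89.66 N and must supply an equal clockwise moment, so its lever arm about the fulcrum is 133.5 / 89.66 = 1.49 m.
That puts it at 2.08 − 1.49 = 0.59 m from the right end.

x ≈ 0.59 m from the right end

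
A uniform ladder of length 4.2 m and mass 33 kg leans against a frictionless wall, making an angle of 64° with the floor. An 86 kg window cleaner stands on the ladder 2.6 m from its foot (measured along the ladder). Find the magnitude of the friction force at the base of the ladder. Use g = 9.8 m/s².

Choose the foot of the ladder as the axis so the floor normal and friction both act there and drop out.
Ladder weight 33×9.8 = 323.4 N acts at 2.1 m along the ladder; its horizontal arm is 2.1·cos64° = 0.9206 m → τ = 297.7 N·m clockwise.
Window cleaner: 86×9.8 = 842.8 N at 2.6 m → arm 1.14 m → τ = 960.8 N·m clockwise.
Wall normal N acts horizontally at the top; its moment arm is the height L sinθ = 4.2·sin64° = 3.775 m, counterclockwise.
Στ = 0 ⇒ N × 3.775 = 1258 ⇒ N = 333 N.
ΣFx = 0: friction at the foot balances the wall's push, so f = N_wall = 333 N.

f ≈ 333 N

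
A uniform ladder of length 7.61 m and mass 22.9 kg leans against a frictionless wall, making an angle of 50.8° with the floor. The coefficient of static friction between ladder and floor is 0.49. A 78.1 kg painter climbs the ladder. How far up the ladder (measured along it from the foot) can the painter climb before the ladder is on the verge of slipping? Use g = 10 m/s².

d ≈ 4.8 m

About the foot of the ladder:
Ladder weight 22.9×10 = 229 N acts at 3.805 m along the ladder; its horizontal arm is 3.805·cos50.8° = 2.405 m → τ = 550.7 N·m clockwise.
Painter weight 78.1×10 = 781 N at distance d → arm d·cos50.8° → τ = 781·d·0.632 clockwise.
Wall normal N at the top has arm L sinθ = 5.897 m counterclockwise, so Στ = 0 gives N·5.897 = 550.7 + 493.6·d.
ΣFy = 0 ⇒ N_floor = 1010 N, so the maximum friction is μ_s·N_floor = 0.49×1010 = 494.9 N. ΣFx = 0 ⇒ N_wall = f, so at the slipping point N = 494.9 N.
Substituting: 494.9×5.897 = 550.7 + 493.6·d ⇒ d = (2918 − 550.7) / 493.6 = 4.8 m.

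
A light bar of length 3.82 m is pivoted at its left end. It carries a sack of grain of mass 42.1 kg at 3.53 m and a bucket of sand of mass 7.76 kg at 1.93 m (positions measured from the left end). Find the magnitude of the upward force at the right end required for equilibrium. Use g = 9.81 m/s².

Take moments about the left end.
Sack of grain: 42.1 × 9.81 = 413 N down at 3.53 m → arm 3.53 m, τ = 413 × 3.53 = 1458 N·m clockwise.
Bucket of sand: 7.76 × 9.81 = 76.13 N down at 1.93 m → arm 1.93 m, τ = 76.13 × 1.93 = 146.9 N·m clockwise.
Net moment of the loads = 1605 N·m clockwise.
The upward force F acts at the right end, arm 3.82 m, giving F × 3.82 counterclockwise.
Setting net torque to zero: F × 3.82 = 1605 → F = 1605 / 3.82 = 420 N.

F ≈ 420 N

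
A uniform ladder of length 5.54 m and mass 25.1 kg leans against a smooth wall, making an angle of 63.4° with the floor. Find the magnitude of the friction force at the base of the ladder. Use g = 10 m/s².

f ≈ 62.8 N

Sum moments about the foot of the ladder (the floor normal and friction both act there and drop out).
Ladder weight 25.1×10 = 251 N acts at 2.77 m along the ladder; its horizontal arm is 2.77·cos63.4° = 1.24 m → τ = 311.2 N·m clockwise.
Wall normal N acts horizontally at the top; its moment arm is the height L sinθ = 5.54·sin63.4° = 4.954 m, counterclockwise.
Στ = 0 ⇒ N × 4.954 = 311.2 ⇒ N = 62.8 N.
ΣFx = 0: friction at the foot balances the wall's push, so f = N_wall = 62.8 N.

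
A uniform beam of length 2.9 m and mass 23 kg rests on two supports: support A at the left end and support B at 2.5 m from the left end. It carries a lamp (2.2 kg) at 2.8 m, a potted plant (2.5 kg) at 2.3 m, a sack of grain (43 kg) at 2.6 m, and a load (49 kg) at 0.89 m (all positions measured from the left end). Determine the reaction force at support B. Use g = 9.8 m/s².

R_B ≈ 787 N

Sum moments about support A (its reaction then has zero moment arm).
Beam weight: 23 × 9.8 = 225.4 N down at 1.45 m → arm 1.45 m, τ = 225.4 × 1.45 = 326.8 N·m clockwise.
Lamp: 2.2 × 9.8 = 21.56 N down at 2.8 m → arm 2.8 m, τ = 21.56 × 2.8 = 60.37 N·m clockwise.
Potted plant: 2.5 × 9.8 = 24.5 N down at 2.3 m → arm 2.3 m, τ = 24.5 × 2.3 = 56.35 N·m clockwise.
Sack of grain: 43 × 9.8 = 421.4 N down at 2.6 m → arm 2.6 m, τ = 421.4 × 2.6 = 1096 N·m clockwise.
Load: 49 × 9.8 = 480.2 N down at 0.89 m → arm 0.89 m, τ = 480.2 × 0.89 = 427.4 N·m clockwise.
Net load moment about support A = 1967 N·m clockwise.
Reaction R at support B is upward at 2.5 m, arm 2.5 m → moment R × 2.5 counterclockwise.
Balancing moments: R × 2.5 = 1967, giving R = 787 N.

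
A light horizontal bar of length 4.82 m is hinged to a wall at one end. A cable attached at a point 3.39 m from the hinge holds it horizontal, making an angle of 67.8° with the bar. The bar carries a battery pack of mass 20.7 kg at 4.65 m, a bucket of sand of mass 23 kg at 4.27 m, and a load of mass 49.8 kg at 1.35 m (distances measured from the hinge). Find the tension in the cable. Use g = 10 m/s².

T ≈ 834 N

Taking torques about the hinge:
Battery pack: 20.7 × 10 = 207 N down at 4.65 m → arm 4.65 m, τ = 207 × 4.65 = 962.6 N·m clockwise.
Bucket of sand: 23 × 10 = 230 N down at 4.27 m → arm 4.27 m, τ = 230 × 4.27 = 982.1 N·m clockwise.
Load: 49.8 × 10 = 498 N down at 1.35 m → arm 1.35 m, τ = 498 × 1.35 = 672.3 N·m clockwise.
Total clockwise load moment = 2617 N·m.
The cable tension T acts at 3.39 m; only its component perpendicular to the bar, T sinθ, produces torque. sin 67.8° = 0.9259.
Setting net torque to zero: T × 3.39 × 0.9259 = 2617 → T = 2617 / 3.139 = 834 N.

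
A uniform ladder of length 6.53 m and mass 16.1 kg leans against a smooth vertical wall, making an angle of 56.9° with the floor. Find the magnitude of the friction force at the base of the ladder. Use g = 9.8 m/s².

Taking torques about the foot of the ladder:
Ladder weight 16.1×9.8 = 157.8 N acts at 3.265 m along the ladder; its horizontal arm is 3.265·cos56.9° = 1.783 m → τ = 281.4 N·m clockwise.
Wall normal N acts horizontally at the top; its moment arm is the height L sinθ = 6.53·sin56.9° = 5.47 m, counterclockwise.
Στ = 0 ⇒ N × 5.47 = 281.4 ⇒ N = 51.4 N.
ΣFx = 0: friction at the foot balances the wall's push, so f = N_wall = 51.4 N.

f ≈ 51.4 N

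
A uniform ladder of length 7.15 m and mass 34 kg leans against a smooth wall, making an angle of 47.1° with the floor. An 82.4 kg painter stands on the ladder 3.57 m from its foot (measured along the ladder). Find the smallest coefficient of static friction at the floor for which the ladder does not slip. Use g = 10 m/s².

Sum moments about the foot of the ladder (the floor normal and friction both act there and drop out).
Ladder weight 34×10 = 340 N acts at 3.575 m along the ladder; its horizontal arm is 3.575·cos47.1° = 2.434 m → τ = 827.6 N·m clockwise.
Painter: 82.4×10 = 824 N at 3.57 m → arm 2.43 m → τ = 2002 N·m clockwise.
Wall normal N acts horizontally at the top; its moment arm is the height L sinθ = 7.15·sin47.1° = 5.238 m, counterclockwise.
Balancing moments: N × 5.238 = 2830, giving N = 540.3 N.
ΣFx = 0 ⇒ f = N_wall = 540.3 N. ΣFy = 0 ⇒ N_floor = 1164 N.
μ_min = f / N_floor = 540.3 / 1164 = 0.464.

μ_min ≈ 0.464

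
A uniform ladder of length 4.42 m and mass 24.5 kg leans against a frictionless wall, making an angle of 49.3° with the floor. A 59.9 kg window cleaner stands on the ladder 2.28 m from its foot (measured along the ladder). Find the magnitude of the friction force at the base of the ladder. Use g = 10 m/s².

Choose the foot of the ladder as the axis so the floor normal and friction both act there and drop out.
Ladder weight 24.5×10 = 245 N acts at 2.21 m along the ladder; its horizontal arm is 2.21·cos49.3° = 1.441 m → τ = 353 N·m clockwise.
Window cleaner: 59.9×10 = 599 N at 2.28 m → arm 1.487 m → τ = 890.7 N·m clockwise.
Wall normal N acts horizontally at the top; its moment arm is the height L sinθ = 4.42·sin49.3° = 3.351 m, counterclockwise.
For rotational equilibrium, N × 3.351 = 1244, so N = 371 N.
ΣFx = 0: friction at the foot balances the wall's push, so f = N_wall = 371 N.

f ≈ 371 N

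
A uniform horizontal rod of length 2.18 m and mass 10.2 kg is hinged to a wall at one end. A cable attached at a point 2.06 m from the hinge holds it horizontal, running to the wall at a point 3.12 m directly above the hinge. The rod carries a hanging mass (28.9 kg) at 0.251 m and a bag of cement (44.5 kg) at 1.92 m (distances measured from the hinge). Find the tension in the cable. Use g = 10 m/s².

Take moments about the hinge.
Beam weight: 10.2 × 10 = 102 N down at 1.09 m → arm 1.09 m, τ = 102 × 1.09 = 111.2 N·m clockwise.
Hanging mass: 28.9 × 10 = 289 N down at 0.251 m → arm 0.251 m, τ = 289 × 0.251 = 72.54 N·m clockwise.
Bag of cement: 44.5 × 10 = 445 N down at 1.92 m → arm 1.92 m, τ = 445 × 1.92 = 854.4 N·m clockwise.
Total clockwise load moment = 1038 N·m.
The cable tension T acts at 2.06 m; only its component perpendicular to the rod, T sinθ, produces torque. sinθ = h/√(h²+d²) = 3.12/√(3.12²+2.06²) = 0.8345.
For rotational equilibrium, T × 2.06 × 0.8345 = 1038, so T = 1038 / 1.719 = 604 N.

T ≈ 604 N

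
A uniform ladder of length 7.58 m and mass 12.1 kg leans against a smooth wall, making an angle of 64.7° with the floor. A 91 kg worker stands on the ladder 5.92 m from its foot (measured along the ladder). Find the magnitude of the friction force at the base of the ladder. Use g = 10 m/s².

f ≈ 365 N

About the foot of the ladder:
Ladder weight 12.1×10 = 121 N acts at 3.79 m along the ladder; its horizontal arm is 3.79·cos64.7° = 1.62 m → τ = 196 N·m clockwise.
Worker: 91×10 = 910 N at 5.92 m → arm 2.53 m → τ = 2302 N·m clockwise.
Wall normal N acts horizontally at the top; its moment arm is the height L sinθ = 7.58·sin64.7° = 6.853 m, counterclockwise.
Balancing moments: N × 6.853 = 2498, giving N = 365 N.
ΣFx = 0: friction at the foot balances the wall's push, so f = N_wall = 365 N.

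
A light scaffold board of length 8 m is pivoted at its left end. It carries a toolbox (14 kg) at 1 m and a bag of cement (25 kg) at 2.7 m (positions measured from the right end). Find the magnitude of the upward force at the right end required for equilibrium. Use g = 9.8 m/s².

Choose the left end as the axis so the unknown pivot reaction has zero arm there.
Toolbox: 14 × 9.8 = 137.2 N down at 1 m → arm 7 m, τ = 137.2 × 7 = 960.4 N·m clockwise.
Bag of cement: 25 × 9.8 = 245 N down at 2.7 m → arm 5.3 m, τ = 245 × 5.3 = 1298 N·m clockwise.
Net moment of the loads = 2258 N·m clockwise.
The upward force F acts at the right end, arm 8 m, giving F × 8 counterclockwise.
Setting net torque to zero: F × 8 = 2258 → F = 2258 / 8 = 282 N.

F ≈ 282 N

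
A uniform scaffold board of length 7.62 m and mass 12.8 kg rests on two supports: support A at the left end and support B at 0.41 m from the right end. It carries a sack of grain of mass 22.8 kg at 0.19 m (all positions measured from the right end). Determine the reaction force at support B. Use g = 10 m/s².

R_B ≈ 303 N

Choose support A as the axis so its reaction then has zero moment arm.
Beam weight: 12.8 × 10 = 128 N down at 3.81 m → arm 3.81 m, τ = 128 × 3.81 = 487.7 N·m clockwise.
Sack of grain: 22.8 × 10 = 228 N down at 0.19 m → arm 7.43 m, τ = 228 × 7.43 = 1694 N·m clockwise.
Net load moment about support A = 2182 N·m clockwise.
Reaction R at support B is upward at 0.41 m, arm 7.21 m → moment R × 7.21 counterclockwise.
Στ = 0 ⇒ R × 7.21 = 2182 ⇒ R = 303 N.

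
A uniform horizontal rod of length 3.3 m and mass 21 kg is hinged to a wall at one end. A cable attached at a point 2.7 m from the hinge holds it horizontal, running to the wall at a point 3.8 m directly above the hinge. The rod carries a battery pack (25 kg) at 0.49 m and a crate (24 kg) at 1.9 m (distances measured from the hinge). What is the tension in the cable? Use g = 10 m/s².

About the hinge:
Beam weight: 21 × 10 = 210 N down at 1.65 m → arm 1.65 m, τ = 210 × 1.65 = 346.5 N·m clockwise.
Battery pack: 25 × 10 = 250 N down at 0.49 m → arm 0.49 m, τ = 250 × 0.49 = 122.5 N·m clockwise.
Crate: 24 × 10 = 240 N down at 1.9 m → arm 1.9 m, τ = 240 × 1.9 = 456 N·m clockwise.
Total clockwise load moment = 925 N·m.
The cable tension T acts at 2.7 m; only its component perpendicular to the rod, T sinθ, produces torque. sinθ = h/√(h²+d²) = 3.8/√(3.8²+2.7²) = 0.8152.
Balancing moments: T × 2.7 × 0.8152 = 925, giving T = 925 / 2.201 = 420 N.

T ≈ 420 N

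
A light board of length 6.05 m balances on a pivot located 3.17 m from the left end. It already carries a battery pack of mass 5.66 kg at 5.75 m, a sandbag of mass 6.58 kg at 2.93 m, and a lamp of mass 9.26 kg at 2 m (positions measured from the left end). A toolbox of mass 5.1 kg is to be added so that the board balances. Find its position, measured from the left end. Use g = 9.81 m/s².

Sum moments about the pivot (at 3.17 m from the left end) (the support reaction has zero arm there).
Battery pack: 5.66 × 9.81 = 55.52 N down at 5.75 m → arm 2.58 m, τ = 55.52 × 2.58 = 143.2 N·m clockwise.
Sandbag: 6.58 × 9.81 = 64.55 N down at 2.93 m → arm 0.24 m, τ = 64.55 × 0.24 = 15.49 N·m counterclockwise.
Lamp: 9.26 × 9.81 = 90.84 N down at 2 m → arm 1.17 m, τ = 90.84 × 1.17 = 106.3 N·m counterclockwise.
Net moment of existing loads = 21.41 N·m clockwise.
The toolbox weighs 5.1 × 9.81 = 50.03 N and must supply an equal counterclockwise moment, so its lever arm about the pivot is 21.41 / 50.03 = 0.428 m.
That puts it at 3.17 − 0.428 = 2.74 m from the left end.

x ≈ 2.74 m from the left end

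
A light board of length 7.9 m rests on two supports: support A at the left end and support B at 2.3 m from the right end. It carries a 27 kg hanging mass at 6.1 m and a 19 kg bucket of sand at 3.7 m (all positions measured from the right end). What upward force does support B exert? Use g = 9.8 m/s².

R_B ≈ 225 N

Taking torques about support A:
Hanging mass: 27 × 9.8 = 264.6 N down at 6.1 m → arm 1.8 m, τ = 264.6 × 1.8 = 476.3 N·m clockwise.
Bucket of sand: 19 × 9.8 = 186.2 N down at 3.7 m → arm 4.2 m, τ = 186.2 × 4.2 = 782 N·m clockwise.
Net load moment about support A = 1258 N·m clockwise.
Reaction R at support B is upward at 2.3 m, arm 5.6 m → moment R × 5.6 counterclockwise.
Setting net torque to zero: R × 5.6 = 1258 → R = 225 N.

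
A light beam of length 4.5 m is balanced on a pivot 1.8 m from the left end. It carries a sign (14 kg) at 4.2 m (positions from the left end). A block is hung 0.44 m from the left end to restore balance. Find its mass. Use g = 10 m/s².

Sum moments about the pivot (at 1.8 m from the left end) (the support reaction has zero arm there).
Sign: 14 × 10 = 140 N down at 4.2 m → arm 2.4 m, τ = 140 × 2.4 = 336 N·m clockwise.
Net moment of known loads = 336 N·m clockwise.
An unknown mass m at 0.44 m has arm 1.36 m; its moment is m·g·1.36 counterclockwise.
Στ = 0 ⇒ m × 10 × 1.36 = 336 ⇒ m = 336 / (10 × 1.36) = 24.7 kg.

m ≈ 24.7 kg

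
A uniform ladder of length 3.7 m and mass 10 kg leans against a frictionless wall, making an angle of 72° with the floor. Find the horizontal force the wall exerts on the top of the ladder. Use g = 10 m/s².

Take moments about the foot of the ladder.
Ladder weight 10×10 = 100 N acts at 1.85 m along the ladder; its horizontal arm is 1.85·cos72° = 0.5717 m → τ = 57.17 N·m clockwise.
Wall normal N acts horizontally at the top; its moment arm is the height L sinθ = 3.7·sin72° = 3.519 m, counterclockwise.
Balancing moments: N × 3.519 = 57.17, giving N = 16.2 N.

N_wall ≈ 16.2 N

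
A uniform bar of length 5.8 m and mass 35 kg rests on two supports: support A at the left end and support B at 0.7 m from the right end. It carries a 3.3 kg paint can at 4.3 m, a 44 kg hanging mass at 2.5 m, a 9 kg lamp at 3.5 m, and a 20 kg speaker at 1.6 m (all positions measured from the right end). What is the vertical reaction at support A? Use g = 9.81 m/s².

Choose support B as the axis so its reaction then has zero moment arm.
Beam weight: 35 × 9.81 = 343.4 N down at 2.9 m → arm 2.2 m, τ = 343.4 × 2.2 = 755.5 N·m counterclockwise.
Paint can: 3.3 × 9.81 = 32.37 N down at 4.3 m → arm 3.6 m, τ = 32.37 × 3.6 = 116.5 N·m counterclockwise.
Hanging mass: 44 × 9.81 = 431.6 N down at 2.5 m → arm 1.8 m, τ = 431.6 × 1.8 = 776.9 N·m counterclockwise.
Lamp: 9 × 9.81 = 88.29 N down at 3.5 m → arm 2.8 m, τ = 88.29 × 2.8 = 247.2 N·m counterclockwise.
Speaker: 20 × 9.81 = 196.2 N down at 1.6 m → arm 0.9 m, τ = 196.2 × 0.9 = 176.6 N·m counterclockwise.
Net load moment about support B = 2073 N·m counterclockwise.
Reaction R at support A is upward at 5.8 m, arm 5.1 m → moment R × 5.1 clockwise.
Στ = 0 ⇒ R × 5.1 = 2073 ⇒ R = 406 N.

R_A ≈ 406 N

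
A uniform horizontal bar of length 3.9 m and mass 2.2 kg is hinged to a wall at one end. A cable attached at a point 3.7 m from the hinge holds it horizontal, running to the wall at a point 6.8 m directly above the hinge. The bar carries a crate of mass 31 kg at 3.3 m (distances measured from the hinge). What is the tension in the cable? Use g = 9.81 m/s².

T ≈ 322 N

Sum moments about the hinge (the unknown hinge reaction has zero arm there).
Beam weight: 2.2 × 9.81 = 21.58 N down at 1.95 m → arm 1.95 m, τ = 21.58 × 1.95 = 42.08 N·m clockwise.
Crate: 31 × 9.81 = 304.1 N down at 3.3 m → arm 3.3 m, τ = 304.1 × 3.3 = 1004 N·m clockwise.
Total clockwise load moment = 1046 N·m.
The cable tension T acts at 3.7 m; only its component perpendicular to the bar, T sinθ, produces torque. sinθ = h/√(h²+d²) = 6.8/√(6.8²+3.7²) = 0.8784.
Στ = 0 ⇒ T × 3.7 × 0.8784 = 1046 ⇒ T = 1046 / 3.25 = 322 N.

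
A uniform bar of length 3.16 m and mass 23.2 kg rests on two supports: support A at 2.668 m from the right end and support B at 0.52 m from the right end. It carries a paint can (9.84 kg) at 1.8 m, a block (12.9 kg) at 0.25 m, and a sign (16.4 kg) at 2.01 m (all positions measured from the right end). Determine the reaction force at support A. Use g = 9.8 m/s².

R_A ≈ 265 N

Choose support B as the axis so its reaction then has zero moment arm.
Beam weight: 23.2 × 9.8 = 227.4 N down at 1.58 m → arm 1.06 m, τ = 227.4 × 1.06 = 241 N·m counterclockwise.
Paint can: 9.84 × 9.8 = 96.43 N down at 1.8 m → arm 1.28 m, τ = 96.43 × 1.28 = 123.4 N·m counterclockwise.
Block: 12.9 × 9.8 = 126.4 N down at 0.25 m → arm 0.27 m, τ = 126.4 × 0.27 = 34.13 N·m clockwise.
Sign: 16.4 × 9.8 = 160.7 N down at 2.01 m → arm 1.49 m, τ = 160.7 × 1.49 = 239.4 N·m counterclockwise.
Net load moment about support B = 569.7 N·m counterclockwise.
Reaction R at support A is upward at 2.668 m, arm 2.148 m → moment R × 2.148 clockwise.
Setting net torque to zero: R × 2.148 = 569.7 → R = 265 N.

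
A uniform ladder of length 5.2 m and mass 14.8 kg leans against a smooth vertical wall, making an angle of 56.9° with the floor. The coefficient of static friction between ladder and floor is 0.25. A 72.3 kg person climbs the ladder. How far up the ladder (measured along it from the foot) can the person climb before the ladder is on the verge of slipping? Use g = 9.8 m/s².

Sum moments about the foot of the ladder (the floor normal and friction both act there and drop out).
Ladder weight 14.8×9.8 = 145 N acts at 2.6 m along the ladder; its horizontal arm is 2.6·cos56.9° = 1.42 m → τ = 205.9 N·m clockwise.
Person weight 72.3×9.8 = 708.5 N at distance d → arm d·cos56.9° → τ = 708.5·d·0.5461 clockwise.
Wall normal N at the top has arm L sinθ = 4.356 m counterclockwise, so Στ = 0 gives N·4.356 = 205.9 + 386.9·d.
ΣFy = 0 ⇒ N_floor = 853.5 N, so the maximum friction is μ_s·N_floor = 0.25×853.5 = 213.4 N. ΣFx = 0 ⇒ N_wall = f, so at the slipping point N = 213.4 N.
Substituting: 213.4×4.356 = 205.9 + 386.9·d ⇒ d = (929.6 − 205.9) / 386.9 = 1.87 m.

d ≈ 1.87 m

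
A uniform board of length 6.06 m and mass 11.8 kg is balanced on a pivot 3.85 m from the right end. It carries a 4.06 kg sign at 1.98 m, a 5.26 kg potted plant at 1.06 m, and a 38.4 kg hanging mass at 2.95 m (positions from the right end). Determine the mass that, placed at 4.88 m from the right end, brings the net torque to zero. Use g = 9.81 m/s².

Taking torques about the pivot (at 3.85 m from the right end):
Beam weight: 11.8 × 9.81 = 115.8 N down at 3.03 m → arm 0.82 m, τ = 115.8 × 0.82 = 94.96 N·m clockwise.
Sign: 4.06 × 9.81 = 39.83 N down at 1.98 m → arm 1.87 m, τ = 39.83 × 1.87 = 74.48 N·m clockwise.
Potted plant: 5.26 × 9.81 = 51.6 N down at 1.06 m → arm 2.79 m, τ = 51.6 × 2.79 = 144 N·m clockwise.
Hanging mass: 38.4 × 9.81 = 376.7 N down at 2.95 m → arm 0.9 m, τ = 376.7 × 0.9 = 339 N·m clockwise.
Net moment of known loads = 652.4 N·m clockwise.
An unknown mass m at 4.88 m has arm 1.03 m; its moment is m·g·1.03 counterclockwise.
For rotational equilibrium, m × 9.81 × 1.03 = 652.4, so m = 652.4 / (9.81 × 1.03) = 64.6 kg.

m ≈ 64.6 kg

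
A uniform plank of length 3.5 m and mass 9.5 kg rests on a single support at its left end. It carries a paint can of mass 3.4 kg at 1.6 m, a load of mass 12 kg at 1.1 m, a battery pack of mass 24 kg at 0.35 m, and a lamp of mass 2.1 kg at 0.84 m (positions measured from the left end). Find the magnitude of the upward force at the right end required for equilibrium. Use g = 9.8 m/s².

About the left end:
Beam weight: 9.5 × 9.8 = 93.1 N down at 1.75 m → arm 1.75 m, τ = 93.1 × 1.75 = 162.9 N·m clockwise.
Paint can: 3.4 × 9.8 = 33.32 N down at 1.6 m → arm 1.6 m, τ = 33.32 × 1.6 = 53.31 N·m clockwise.
Load: 12 × 9.8 = 117.6 N down at 1.1 m → arm 1.1 m, τ = 117.6 × 1.1 = 129.4 N·m clockwise.
Battery pack: 24 × 9.8 = 235.2 N down at 0.35 m → arm 0.35 m, τ = 235.2 × 0.35 = 82.32 N·m clockwise.
Lamp: 2.1 × 9.8 = 20.58 N down at 0.84 m → arm 0.84 m, τ = 20.58 × 0.84 = 17.29 N·m clockwise.
Net moment of the loads = 445.2 N·m clockwise.
The upward force F acts at the right end, arm 3.5 m, giving F × 3.5 counterclockwise.
Στ = 0 ⇒ F × 3.5 = 445.2 ⇒ F = 445.2 / 3.5 = 127 N.

F ≈ 127 N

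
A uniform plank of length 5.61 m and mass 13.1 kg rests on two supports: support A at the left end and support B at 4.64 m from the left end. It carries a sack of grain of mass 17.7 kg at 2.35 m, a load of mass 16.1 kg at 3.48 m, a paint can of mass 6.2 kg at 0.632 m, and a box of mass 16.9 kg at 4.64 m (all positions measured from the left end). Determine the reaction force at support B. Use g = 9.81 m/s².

R_B ≈ 458 N

About support A:
Beam weight: 13.1 × 9.81 = 128.5 N down at 2.805 m → arm 2.805 m, τ = 128.5 × 2.805 = 360.4 N·m clockwise.
Sack of grain: 17.7 × 9.81 = 173.6 N down at 2.35 m → arm 2.35 m, τ = 173.6 × 2.35 = 408 N·m clockwise.
Load: 16.1 × 9.81 = 157.9 N down at 3.48 m → arm 3.48 m, τ = 157.9 × 3.48 = 549.5 N·m clockwise.
Paint can: 6.2 × 9.81 = 60.82 N down at 0.632 m → arm 0.632 m, τ = 60.82 × 0.632 = 38.44 N·m clockwise.
Box: 16.9 × 9.81 = 165.8 N down at 4.64 m → arm 4.64 m, τ = 165.8 × 4.64 = 769.3 N·m clockwise.
Net load moment about support A = 2126 N·m clockwise.
Reaction R at support B is upward at 4.64 m, arm 4.64 m → moment R × 4.64 counterclockwise.
For rotational equilibrium, R × 4.64 = 2126, so R = 458 N.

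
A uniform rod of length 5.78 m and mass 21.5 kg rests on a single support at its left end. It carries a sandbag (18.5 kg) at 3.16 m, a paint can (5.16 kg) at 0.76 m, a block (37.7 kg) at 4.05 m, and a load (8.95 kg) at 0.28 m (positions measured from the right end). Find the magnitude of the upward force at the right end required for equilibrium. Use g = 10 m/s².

Taking torques about the left end:
Beam weight: 21.5 × 10 = 215 N down at 2.89 m → arm 2.89 m, τ = 215 × 2.89 = 621.4 N·m clockwise.
Sandbag: 18.5 × 10 = 185 N down at 3.16 m → arm 2.62 m, τ = 185 × 2.62 = 484.7 N·m clockwise.
Paint can: 5.16 × 10 = 51.6 N down at 0.76 m → arm 5.02 m, τ = 51.6 × 5.02 = 259 N·m clockwise.
Block: 37.7 × 10 = 377 N down at 4.05 m → arm 1.73 m, τ = 377 × 1.73 = 652.2 N·m clockwise.
Load: 8.95 × 10 = 89.5 N down at 0.28 m → arm 5.5 m, τ = 89.5 × 5.5 = 492.2 N·m clockwise.
Net moment of the loads = 2510 N·m clockwise.
The upward force F acts at the right end, arm 5.78 m, giving F × 5.78 counterclockwise.
For rotational equilibrium, F × 5.78 = 2510, so F = 2510 / 5.78 = 434 N.

F ≈ 434 N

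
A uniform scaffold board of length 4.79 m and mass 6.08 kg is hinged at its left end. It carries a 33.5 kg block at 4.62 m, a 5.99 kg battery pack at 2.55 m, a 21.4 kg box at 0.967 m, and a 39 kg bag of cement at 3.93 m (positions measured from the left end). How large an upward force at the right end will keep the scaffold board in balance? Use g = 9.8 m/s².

Taking torques about the left end:
Beam weight: 6.08 × 9.8 = 59.58 N down at 2.395 m → arm 2.395 m, τ = 59.58 × 2.395 = 142.7 N·m clockwise.
Block: 33.5 × 9.8 = 328.3 N down at 4.62 m → arm 4.62 m, τ = 328.3 × 4.62 = 1517 N·m clockwise.
Battery pack: 5.99 × 9.8 = 58.7 N down at 2.55 m → arm 2.55 m, τ = 58.7 × 2.55 = 149.7 N·m clockwise.
Box: 21.4 × 9.8 = 209.7 N down at 0.967 m → arm 0.967 m, τ = 209.7 × 0.967 = 202.8 N·m clockwise.
Bag of cement: 39 × 9.8 = 382.2 N down at 3.93 m → arm 3.93 m, τ = 382.2 × 3.93 = 1502 N·m clockwise.
Net moment of the loads = 3514 N·m clockwise.
The upward force F acts at the right end, arm 4.79 m, giving F × 4.79 counterclockwise.
Balancing moments: F × 4.79 = 3514, giving F = 3514 / 4.79 = 734 N.

F ≈ 734 N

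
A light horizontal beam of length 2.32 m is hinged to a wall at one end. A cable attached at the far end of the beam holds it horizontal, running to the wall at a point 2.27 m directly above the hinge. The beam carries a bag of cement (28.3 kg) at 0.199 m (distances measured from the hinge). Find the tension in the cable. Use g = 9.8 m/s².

Take moments about the hinge.
Bag of cement: 28.3 × 9.8 = 277.3 N down at 0.199 m → arm 0.199 m, τ = 277.3 × 0.199 = 55.18 N·m clockwise.
Total clockwise load moment = 55.18 N·m.
The cable tension T acts at 2.32 m; only its component perpendicular to the beam, T sinθ, produces torque. sinθ = h/√(h²+d²) = 2.27/√(2.27²+2.32²) = 0.6994.
For rotational equilibrium, T × 2.32 × 0.6994 = 55.18, so T = 55.18 / 1.623 = 34 N.

T ≈ 34 N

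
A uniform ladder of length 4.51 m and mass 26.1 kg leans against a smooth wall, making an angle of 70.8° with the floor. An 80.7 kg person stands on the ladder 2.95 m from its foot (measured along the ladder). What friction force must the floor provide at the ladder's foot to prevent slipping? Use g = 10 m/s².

f ≈ 229 N

About the foot of the ladder:
Ladder weight 26.1×10 = 261 N acts at 2.255 m along the ladder; its horizontal arm is 2.255·cos70.8° = 0.7416 m → τ = 193.6 N·m clockwise.
Person: 80.7×10 = 807 N at 2.95 m → arm 0.9702 m → τ = 783 N·m clockwise.
Wall normal N acts horizontally at the top; its moment arm is the height L sinθ = 4.51·sin70.8° = 4.259 m, counterclockwise.
Balancing moments: N × 4.259 = 976.6, giving N = 229 N.
ΣFx = 0: friction at the foot balances the wall's push, so f = N_wall = 229 N.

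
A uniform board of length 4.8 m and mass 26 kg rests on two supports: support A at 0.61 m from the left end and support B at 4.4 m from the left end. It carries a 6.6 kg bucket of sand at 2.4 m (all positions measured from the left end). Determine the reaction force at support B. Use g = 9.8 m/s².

R_B ≈ 151 N

Taking torques about support A:
Beam weight: 26 × 9.8 = 254.8 N down at 2.4 m → arm 1.79 m, τ = 254.8 × 1.79 = 456.1 N·m clockwise.
Bucket of sand: 6.6 × 9.8 = 64.68 N down at 2.4 m → arm 1.79 m, τ = 64.68 × 1.79 = 115.8 N·m clockwise.
Net load moment about support A = 571.9 N·m clockwise.
Reaction R at support B is upward at 4.4 m, arm 3.79 m → moment R × 3.79 counterclockwise.
Balancing moments: R × 3.79 = 571.9, giving R = 151 N.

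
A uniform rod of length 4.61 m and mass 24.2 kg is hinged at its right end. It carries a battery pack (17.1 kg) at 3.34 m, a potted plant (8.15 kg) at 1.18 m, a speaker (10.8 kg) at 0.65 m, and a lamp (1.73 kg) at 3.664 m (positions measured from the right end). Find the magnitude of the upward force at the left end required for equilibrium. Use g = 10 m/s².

F ≈ 295 N

About the right end:
Beam weight: 24.2 × 10 = 242 N down at 2.305 m → arm 2.305 m, τ = 242 × 2.305 = 557.8 N·m counterclockwise.
Battery pack: 17.1 × 10 = 171 N down at 3.34 m → arm 3.34 m, τ = 171 × 3.34 = 571.1 N·m counterclockwise.
Potted plant: 8.15 × 10 = 81.5 N down at 1.18 m → arm 1.18 m, τ = 81.5 × 1.18 = 96.17 N·m counterclockwise.
Speaker: 10.8 × 10 = 108 N down at 0.65 m → arm 0.65 m, τ = 108 × 0.65 = 70.2 N·m counterclockwise.
Lamp: 1.73 × 10 = 17.3 N down at 3.664 m → arm 3.664 m, τ = 17.3 × 3.664 = 63.39 N·m counterclockwise.
Net moment of the loads = 1359 N·m counterclockwise.
The upward force F acts at the left end, arm 4.61 m, giving F × 4.61 clockwise.
For rotational equilibrium, F × 4.61 = 1359, so F = 1359 / 4.61 = 295 N.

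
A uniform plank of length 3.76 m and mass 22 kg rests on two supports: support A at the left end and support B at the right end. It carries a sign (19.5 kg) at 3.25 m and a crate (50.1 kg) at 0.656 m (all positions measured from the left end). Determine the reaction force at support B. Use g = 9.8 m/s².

Sum moments about support A (its reaction then has zero moment arm).
Beam weight: 22 × 9.8 = 215.6 N down at 1.88 m → arm 1.88 m, τ = 215.6 × 1.88 = 405.3 N·m clockwise.
Sign: 19.5 × 9.8 = 191.1 N down at 3.25 m → arm 3.25 m, τ = 191.1 × 3.25 = 621.1 N·m clockwise.
Crate: 50.1 × 9.8 = 491 N down at 0.656 m → arm 0.656 m, τ = 491 × 0.656 = 322.1 N·m clockwise.
Net load moment about support A = 1348 N·m clockwise.
Reaction R at support B is upward at 3.76 m, arm 3.76 m → moment R × 3.76 counterclockwise.
Setting net torque to zero: R × 3.76 = 1348 → R = 359 N.

R_B ≈ 359 N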